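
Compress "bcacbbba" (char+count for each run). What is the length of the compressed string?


Input: bcacbbba
Runs:
  'b' x 1 => "b1"
  'c' x 1 => "c1"
  'a' x 1 => "a1"
  'c' x 1 => "c1"
  'b' x 3 => "b3"
  'a' x 1 => "a1"
Compressed: "b1c1a1c1b3a1"
Compressed length: 12

12


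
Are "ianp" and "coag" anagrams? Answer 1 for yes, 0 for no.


Strings: "ianp", "coag"
Sorted first:  ainp
Sorted second: acgo
Differ at position 1: 'i' vs 'c' => not anagrams

0


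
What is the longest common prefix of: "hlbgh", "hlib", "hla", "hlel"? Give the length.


Words: hlbgh, hlib, hla, hlel
  Position 0: all 'h' => match
  Position 1: all 'l' => match
  Position 2: ('b', 'i', 'a', 'e') => mismatch, stop
LCP = "hl" (length 2)

2


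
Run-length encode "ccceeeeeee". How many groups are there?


Input: ccceeeeeee
Scanning for consecutive runs:
  Group 1: 'c' x 3 (positions 0-2)
  Group 2: 'e' x 7 (positions 3-9)
Total groups: 2

2


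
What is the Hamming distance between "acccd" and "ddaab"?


Comparing "acccd" and "ddaab" position by position:
  Position 0: 'a' vs 'd' => differ
  Position 1: 'c' vs 'd' => differ
  Position 2: 'c' vs 'a' => differ
  Position 3: 'c' vs 'a' => differ
  Position 4: 'd' vs 'b' => differ
Total differences (Hamming distance): 5

5


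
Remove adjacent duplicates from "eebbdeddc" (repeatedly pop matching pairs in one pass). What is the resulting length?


Input: eebbdeddc
Stack-based adjacent duplicate removal:
  Read 'e': push. Stack: e
  Read 'e': matches stack top 'e' => pop. Stack: (empty)
  Read 'b': push. Stack: b
  Read 'b': matches stack top 'b' => pop. Stack: (empty)
  Read 'd': push. Stack: d
  Read 'e': push. Stack: de
  Read 'd': push. Stack: ded
  Read 'd': matches stack top 'd' => pop. Stack: de
  Read 'c': push. Stack: dec
Final stack: "dec" (length 3)

3


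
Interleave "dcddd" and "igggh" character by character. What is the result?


Interleaving "dcddd" and "igggh":
  Position 0: 'd' from first, 'i' from second => "di"
  Position 1: 'c' from first, 'g' from second => "cg"
  Position 2: 'd' from first, 'g' from second => "dg"
  Position 3: 'd' from first, 'g' from second => "dg"
  Position 4: 'd' from first, 'h' from second => "dh"
Result: dicgdgdgdh

dicgdgdgdh


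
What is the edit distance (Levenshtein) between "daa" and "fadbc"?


Computing edit distance: "daa" -> "fadbc"
DP table:
           f    a    d    b    c
      0    1    2    3    4    5
  d   1    1    2    2    3    4
  a   2    2    1    2    3    4
  a   3    3    2    2    3    4
Edit distance = dp[3][5] = 4

4


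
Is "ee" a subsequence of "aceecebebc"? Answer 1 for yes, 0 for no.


Check if "ee" is a subsequence of "aceecebebc"
Greedy scan:
  Position 0 ('a'): no match needed
  Position 1 ('c'): no match needed
  Position 2 ('e'): matches sub[0] = 'e'
  Position 3 ('e'): matches sub[1] = 'e'
  Position 4 ('c'): no match needed
  Position 5 ('e'): no match needed
  Position 6 ('b'): no match needed
  Position 7 ('e'): no match needed
  Position 8 ('b'): no match needed
  Position 9 ('c'): no match needed
All 2 characters matched => is a subsequence

1


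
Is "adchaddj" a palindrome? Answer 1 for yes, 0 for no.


Input: adchaddj
Reversed: jddahcda
  Compare pos 0 ('a') with pos 7 ('j'): MISMATCH
  Compare pos 1 ('d') with pos 6 ('d'): match
  Compare pos 2 ('c') with pos 5 ('d'): MISMATCH
  Compare pos 3 ('h') with pos 4 ('a'): MISMATCH
Result: not a palindrome

0


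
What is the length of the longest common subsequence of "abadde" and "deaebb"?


LCS of "abadde" and "deaebb"
DP table:
           d    e    a    e    b    b
      0    0    0    0    0    0    0
  a   0    0    0    1    1    1    1
  b   0    0    0    1    1    2    2
  a   0    0    0    1    1    2    2
  d   0    1    1    1    1    2    2
  d   0    1    1    1    1    2    2
  e   0    1    2    2    2    2    2
LCS length = dp[6][6] = 2

2


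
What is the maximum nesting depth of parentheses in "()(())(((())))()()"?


Input: "()(())(((())))()()"
Tracking depth:
  Position 0 '(': depth becomes 1
  Position 1 ')': depth becomes 0
  Position 2 '(': depth becomes 1
  Position 3 '(': depth becomes 2
  Position 4 ')': depth becomes 1
  Position 5 ')': depth becomes 0
  Position 6 '(': depth becomes 1
  Position 7 '(': depth becomes 2
  Position 8 '(': depth becomes 3
  Position 9 '(': depth becomes 4
  Position 10 ')': depth becomes 3
  Position 11 ')': depth becomes 2
  Position 12 ')': depth becomes 1
  Position 13 ')': depth becomes 0
  Position 14 '(': depth becomes 1
  Position 15 ')': depth becomes 0
  Position 16 '(': depth becomes 1
  Position 17 ')': depth becomes 0
Maximum depth reached: 4

4


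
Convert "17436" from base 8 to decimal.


Input: "17436" in base 8
Positional expansion:
  Digit '1' (value 1) x 8^4 = 4096
  Digit '7' (value 7) x 8^3 = 3584
  Digit '4' (value 4) x 8^2 = 256
  Digit '3' (value 3) x 8^1 = 24
  Digit '6' (value 6) x 8^0 = 6
Sum = 7966

7966


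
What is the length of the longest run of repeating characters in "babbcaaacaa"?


Input: "babbcaaacaa"
Scanning for longest run:
  Position 1 ('a'): new char, reset run to 1
  Position 2 ('b'): new char, reset run to 1
  Position 3 ('b'): continues run of 'b', length=2
  Position 4 ('c'): new char, reset run to 1
  Position 5 ('a'): new char, reset run to 1
  Position 6 ('a'): continues run of 'a', length=2
  Position 7 ('a'): continues run of 'a', length=3
  Position 8 ('c'): new char, reset run to 1
  Position 9 ('a'): new char, reset run to 1
  Position 10 ('a'): continues run of 'a', length=2
Longest run: 'a' with length 3

3


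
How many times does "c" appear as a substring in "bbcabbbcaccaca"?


Searching for "c" in "bbcabbbcaccaca"
Scanning each position:
  Position 0: "b" => no
  Position 1: "b" => no
  Position 2: "c" => MATCH
  Position 3: "a" => no
  Position 4: "b" => no
  Position 5: "b" => no
  Position 6: "b" => no
  Position 7: "c" => MATCH
  Position 8: "a" => no
  Position 9: "c" => MATCH
  Position 10: "c" => MATCH
  Position 11: "a" => no
  Position 12: "c" => MATCH
  Position 13: "a" => no
Total occurrences: 5

5


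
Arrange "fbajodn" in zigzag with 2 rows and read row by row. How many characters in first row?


Zigzag "fbajodn" into 2 rows:
Placing characters:
  'f' => row 0
  'b' => row 1
  'a' => row 0
  'j' => row 1
  'o' => row 0
  'd' => row 1
  'n' => row 0
Rows:
  Row 0: "faon"
  Row 1: "bjd"
First row length: 4

4


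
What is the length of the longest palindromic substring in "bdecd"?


Input: "bdecd"
Checking substrings for palindromes:
  No multi-char palindromic substrings found
Longest palindromic substring: "b" with length 1

1


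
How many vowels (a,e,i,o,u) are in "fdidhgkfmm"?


Input: fdidhgkfmm
Checking each character:
  'f' at position 0: consonant
  'd' at position 1: consonant
  'i' at position 2: vowel (running total: 1)
  'd' at position 3: consonant
  'h' at position 4: consonant
  'g' at position 5: consonant
  'k' at position 6: consonant
  'f' at position 7: consonant
  'm' at position 8: consonant
  'm' at position 9: consonant
Total vowels: 1

1


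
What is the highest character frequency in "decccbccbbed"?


Input: decccbccbbed
Character counts:
  'b': 3
  'c': 5
  'd': 2
  'e': 2
Maximum frequency: 5

5


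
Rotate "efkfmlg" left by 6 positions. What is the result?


Input: "efkfmlg", rotate left by 6
First 6 characters: "efkfml"
Remaining characters: "g"
Concatenate remaining + first: "g" + "efkfml" = "gefkfml"

gefkfml


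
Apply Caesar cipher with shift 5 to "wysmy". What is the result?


Caesar cipher: shift "wysmy" by 5
  'w' (pos 22) + 5 = pos 1 = 'b'
  'y' (pos 24) + 5 = pos 3 = 'd'
  's' (pos 18) + 5 = pos 23 = 'x'
  'm' (pos 12) + 5 = pos 17 = 'r'
  'y' (pos 24) + 5 = pos 3 = 'd'
Result: bdxrd

bdxrd


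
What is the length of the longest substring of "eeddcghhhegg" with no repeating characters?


Input: "eeddcghhhegg"
Sliding window (track last position of each char):
  Position 0 ('e'): window [0,0] length 1 -- new best
  Position 1 ('e'): repeat (last at 0), move window start to 1
  Position 1 ('e'): window [1,1] length 1
  Position 2 ('d'): window [1,2] length 2 -- new best
  Position 3 ('d'): repeat (last at 2), move window start to 3
  Position 3 ('d'): window [3,3] length 1
  Position 4 ('c'): window [3,4] length 2
  Position 5 ('g'): window [3,5] length 3 -- new best
  Position 6 ('h'): window [3,6] length 4 -- new best
  Position 7 ('h'): repeat (last at 6), move window start to 7
  Position 7 ('h'): window [7,7] length 1
  Position 8 ('h'): repeat (last at 7), move window start to 8
  Position 8 ('h'): window [8,8] length 1
  Position 9 ('e'): window [8,9] length 2
  Position 10 ('g'): window [8,10] length 3
  Position 11 ('g'): repeat (last at 10), move window start to 11
  Position 11 ('g'): window [11,11] length 1
Longest substring with no repeats: "dcgh" with length 4

4


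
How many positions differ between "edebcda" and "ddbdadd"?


Comparing "edebcda" and "ddbdadd" position by position:
  Position 0: 'e' vs 'd' => DIFFER
  Position 1: 'd' vs 'd' => same
  Position 2: 'e' vs 'b' => DIFFER
  Position 3: 'b' vs 'd' => DIFFER
  Position 4: 'c' vs 'a' => DIFFER
  Position 5: 'd' vs 'd' => same
  Position 6: 'a' vs 'd' => DIFFER
Positions that differ: 5

5


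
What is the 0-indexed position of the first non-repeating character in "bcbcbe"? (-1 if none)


Input: bcbcbe
Character frequencies:
  'b': 3
  'c': 2
  'e': 1
Scanning left to right for freq == 1:
  Position 0 ('b'): freq=3, skip
  Position 1 ('c'): freq=2, skip
  Position 2 ('b'): freq=3, skip
  Position 3 ('c'): freq=2, skip
  Position 4 ('b'): freq=3, skip
  Position 5 ('e'): unique! => answer = 5

5


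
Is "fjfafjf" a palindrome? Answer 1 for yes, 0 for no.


Input: fjfafjf
Reversed: fjfafjf
  Compare pos 0 ('f') with pos 6 ('f'): match
  Compare pos 1 ('j') with pos 5 ('j'): match
  Compare pos 2 ('f') with pos 4 ('f'): match
Result: palindrome

1


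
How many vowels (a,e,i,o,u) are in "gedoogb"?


Input: gedoogb
Checking each character:
  'g' at position 0: consonant
  'e' at position 1: vowel (running total: 1)
  'd' at position 2: consonant
  'o' at position 3: vowel (running total: 2)
  'o' at position 4: vowel (running total: 3)
  'g' at position 5: consonant
  'b' at position 6: consonant
Total vowels: 3

3


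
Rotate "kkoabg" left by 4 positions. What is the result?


Input: "kkoabg", rotate left by 4
First 4 characters: "kkoa"
Remaining characters: "bg"
Concatenate remaining + first: "bg" + "kkoa" = "bgkkoa"

bgkkoa


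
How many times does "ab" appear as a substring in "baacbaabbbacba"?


Searching for "ab" in "baacbaabbbacba"
Scanning each position:
  Position 0: "ba" => no
  Position 1: "aa" => no
  Position 2: "ac" => no
  Position 3: "cb" => no
  Position 4: "ba" => no
  Position 5: "aa" => no
  Position 6: "ab" => MATCH
  Position 7: "bb" => no
  Position 8: "bb" => no
  Position 9: "ba" => no
  Position 10: "ac" => no
  Position 11: "cb" => no
  Position 12: "ba" => no
Total occurrences: 1

1


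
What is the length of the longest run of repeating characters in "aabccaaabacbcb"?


Input: "aabccaaabacbcb"
Scanning for longest run:
  Position 1 ('a'): continues run of 'a', length=2
  Position 2 ('b'): new char, reset run to 1
  Position 3 ('c'): new char, reset run to 1
  Position 4 ('c'): continues run of 'c', length=2
  Position 5 ('a'): new char, reset run to 1
  Position 6 ('a'): continues run of 'a', length=2
  Position 7 ('a'): continues run of 'a', length=3
  Position 8 ('b'): new char, reset run to 1
  Position 9 ('a'): new char, reset run to 1
  Position 10 ('c'): new char, reset run to 1
  Position 11 ('b'): new char, reset run to 1
  Position 12 ('c'): new char, reset run to 1
  Position 13 ('b'): new char, reset run to 1
Longest run: 'a' with length 3

3


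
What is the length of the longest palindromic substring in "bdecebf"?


Input: "bdecebf"
Checking substrings for palindromes:
  [2:5] "ece" (len 3) => palindrome
Longest palindromic substring: "ece" with length 3

3


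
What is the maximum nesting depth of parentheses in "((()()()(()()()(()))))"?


Input: "((()()()(()()()(()))))"
Tracking depth:
  Position 0 '(': depth becomes 1
  Position 1 '(': depth becomes 2
  Position 2 '(': depth becomes 3
  Position 3 ')': depth becomes 2
  Position 4 '(': depth becomes 3
  Position 5 ')': depth becomes 2
  Position 6 '(': depth becomes 3
  Position 7 ')': depth becomes 2
  Position 8 '(': depth becomes 3
  Position 9 '(': depth becomes 4
  Position 10 ')': depth becomes 3
  Position 11 '(': depth becomes 4
  Position 12 ')': depth becomes 3
  Position 13 '(': depth becomes 4
  Position 14 ')': depth becomes 3
  Position 15 '(': depth becomes 4
  Position 16 '(': depth becomes 5
  Position 17 ')': depth becomes 4
  Position 18 ')': depth becomes 3
  Position 19 ')': depth becomes 2
  Position 20 ')': depth becomes 1
  Position 21 ')': depth becomes 0
Maximum depth reached: 5

5


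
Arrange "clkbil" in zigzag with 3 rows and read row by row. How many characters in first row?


Zigzag "clkbil" into 3 rows:
Placing characters:
  'c' => row 0
  'l' => row 1
  'k' => row 2
  'b' => row 1
  'i' => row 0
  'l' => row 1
Rows:
  Row 0: "ci"
  Row 1: "lbl"
  Row 2: "k"
First row length: 2

2


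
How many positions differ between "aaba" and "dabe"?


Comparing "aaba" and "dabe" position by position:
  Position 0: 'a' vs 'd' => DIFFER
  Position 1: 'a' vs 'a' => same
  Position 2: 'b' vs 'b' => same
  Position 3: 'a' vs 'e' => DIFFER
Positions that differ: 2

2


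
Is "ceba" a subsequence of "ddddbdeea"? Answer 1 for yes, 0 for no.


Check if "ceba" is a subsequence of "ddddbdeea"
Greedy scan:
  Position 0 ('d'): no match needed
  Position 1 ('d'): no match needed
  Position 2 ('d'): no match needed
  Position 3 ('d'): no match needed
  Position 4 ('b'): no match needed
  Position 5 ('d'): no match needed
  Position 6 ('e'): no match needed
  Position 7 ('e'): no match needed
  Position 8 ('a'): no match needed
Only matched 0/4 characters => not a subsequence

0


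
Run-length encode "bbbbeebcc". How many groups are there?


Input: bbbbeebcc
Scanning for consecutive runs:
  Group 1: 'b' x 4 (positions 0-3)
  Group 2: 'e' x 2 (positions 4-5)
  Group 3: 'b' x 1 (positions 6-6)
  Group 4: 'c' x 2 (positions 7-8)
Total groups: 4

4


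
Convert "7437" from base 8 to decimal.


Input: "7437" in base 8
Positional expansion:
  Digit '7' (value 7) x 8^3 = 3584
  Digit '4' (value 4) x 8^2 = 256
  Digit '3' (value 3) x 8^1 = 24
  Digit '7' (value 7) x 8^0 = 7
Sum = 3871

3871


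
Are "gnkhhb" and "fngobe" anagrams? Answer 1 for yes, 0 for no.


Strings: "gnkhhb", "fngobe"
Sorted first:  bghhkn
Sorted second: befgno
Differ at position 1: 'g' vs 'e' => not anagrams

0


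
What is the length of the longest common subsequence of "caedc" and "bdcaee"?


LCS of "caedc" and "bdcaee"
DP table:
           b    d    c    a    e    e
      0    0    0    0    0    0    0
  c   0    0    0    1    1    1    1
  a   0    0    0    1    2    2    2
  e   0    0    0    1    2    3    3
  d   0    0    1    1    2    3    3
  c   0    0    1    2    2    3    3
LCS length = dp[5][6] = 3

3


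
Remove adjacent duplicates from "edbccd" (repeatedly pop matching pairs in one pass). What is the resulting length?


Input: edbccd
Stack-based adjacent duplicate removal:
  Read 'e': push. Stack: e
  Read 'd': push. Stack: ed
  Read 'b': push. Stack: edb
  Read 'c': push. Stack: edbc
  Read 'c': matches stack top 'c' => pop. Stack: edb
  Read 'd': push. Stack: edbd
Final stack: "edbd" (length 4)

4


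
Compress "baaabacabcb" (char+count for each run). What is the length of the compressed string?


Input: baaabacabcb
Runs:
  'b' x 1 => "b1"
  'a' x 3 => "a3"
  'b' x 1 => "b1"
  'a' x 1 => "a1"
  'c' x 1 => "c1"
  'a' x 1 => "a1"
  'b' x 1 => "b1"
  'c' x 1 => "c1"
  'b' x 1 => "b1"
Compressed: "b1a3b1a1c1a1b1c1b1"
Compressed length: 18

18


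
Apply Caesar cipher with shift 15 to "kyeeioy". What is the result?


Caesar cipher: shift "kyeeioy" by 15
  'k' (pos 10) + 15 = pos 25 = 'z'
  'y' (pos 24) + 15 = pos 13 = 'n'
  'e' (pos 4) + 15 = pos 19 = 't'
  'e' (pos 4) + 15 = pos 19 = 't'
  'i' (pos 8) + 15 = pos 23 = 'x'
  'o' (pos 14) + 15 = pos 3 = 'd'
  'y' (pos 24) + 15 = pos 13 = 'n'
Result: znttxdn

znttxdn


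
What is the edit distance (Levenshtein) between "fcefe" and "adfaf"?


Computing edit distance: "fcefe" -> "adfaf"
DP table:
           a    d    f    a    f
      0    1    2    3    4    5
  f   1    1    2    2    3    4
  c   2    2    2    3    3    4
  e   3    3    3    3    4    4
  f   4    4    4    3    4    4
  e   5    5    5    4    4    5
Edit distance = dp[5][5] = 5

5


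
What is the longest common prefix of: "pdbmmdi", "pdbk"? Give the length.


Words: pdbmmdi, pdbk
  Position 0: all 'p' => match
  Position 1: all 'd' => match
  Position 2: all 'b' => match
  Position 3: ('m', 'k') => mismatch, stop
LCP = "pdb" (length 3)

3


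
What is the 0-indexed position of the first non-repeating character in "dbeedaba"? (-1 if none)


Input: dbeedaba
Character frequencies:
  'a': 2
  'b': 2
  'd': 2
  'e': 2
Scanning left to right for freq == 1:
  Position 0 ('d'): freq=2, skip
  Position 1 ('b'): freq=2, skip
  Position 2 ('e'): freq=2, skip
  Position 3 ('e'): freq=2, skip
  Position 4 ('d'): freq=2, skip
  Position 5 ('a'): freq=2, skip
  Position 6 ('b'): freq=2, skip
  Position 7 ('a'): freq=2, skip
  No unique character found => answer = -1

-1


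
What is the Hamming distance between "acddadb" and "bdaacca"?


Comparing "acddadb" and "bdaacca" position by position:
  Position 0: 'a' vs 'b' => differ
  Position 1: 'c' vs 'd' => differ
  Position 2: 'd' vs 'a' => differ
  Position 3: 'd' vs 'a' => differ
  Position 4: 'a' vs 'c' => differ
  Position 5: 'd' vs 'c' => differ
  Position 6: 'b' vs 'a' => differ
Total differences (Hamming distance): 7

7


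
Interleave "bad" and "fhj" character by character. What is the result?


Interleaving "bad" and "fhj":
  Position 0: 'b' from first, 'f' from second => "bf"
  Position 1: 'a' from first, 'h' from second => "ah"
  Position 2: 'd' from first, 'j' from second => "dj"
Result: bfahdj

bfahdj


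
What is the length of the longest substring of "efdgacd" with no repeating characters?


Input: "efdgacd"
Sliding window (track last position of each char):
  Position 0 ('e'): window [0,0] length 1 -- new best
  Position 1 ('f'): window [0,1] length 2 -- new best
  Position 2 ('d'): window [0,2] length 3 -- new best
  Position 3 ('g'): window [0,3] length 4 -- new best
  Position 4 ('a'): window [0,4] length 5 -- new best
  Position 5 ('c'): window [0,5] length 6 -- new best
  Position 6 ('d'): repeat (last at 2), move window start to 3
  Position 6 ('d'): window [3,6] length 4
Longest substring with no repeats: "efdgac" with length 6

6


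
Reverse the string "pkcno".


Input: pkcno
Reading characters right to left:
  Position 4: 'o'
  Position 3: 'n'
  Position 2: 'c'
  Position 1: 'k'
  Position 0: 'p'
Reversed: onckp

onckp


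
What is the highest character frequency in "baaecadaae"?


Input: baaecadaae
Character counts:
  'a': 5
  'b': 1
  'c': 1
  'd': 1
  'e': 2
Maximum frequency: 5

5


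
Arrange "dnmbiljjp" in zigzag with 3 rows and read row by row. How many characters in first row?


Zigzag "dnmbiljjp" into 3 rows:
Placing characters:
  'd' => row 0
  'n' => row 1
  'm' => row 2
  'b' => row 1
  'i' => row 0
  'l' => row 1
  'j' => row 2
  'j' => row 1
  'p' => row 0
Rows:
  Row 0: "dip"
  Row 1: "nblj"
  Row 2: "mj"
First row length: 3

3


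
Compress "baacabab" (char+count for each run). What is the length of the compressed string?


Input: baacabab
Runs:
  'b' x 1 => "b1"
  'a' x 2 => "a2"
  'c' x 1 => "c1"
  'a' x 1 => "a1"
  'b' x 1 => "b1"
  'a' x 1 => "a1"
  'b' x 1 => "b1"
Compressed: "b1a2c1a1b1a1b1"
Compressed length: 14

14


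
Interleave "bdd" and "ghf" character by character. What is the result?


Interleaving "bdd" and "ghf":
  Position 0: 'b' from first, 'g' from second => "bg"
  Position 1: 'd' from first, 'h' from second => "dh"
  Position 2: 'd' from first, 'f' from second => "df"
Result: bgdhdf

bgdhdf


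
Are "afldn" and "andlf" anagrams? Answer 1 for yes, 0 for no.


Strings: "afldn", "andlf"
Sorted first:  adfln
Sorted second: adfln
Sorted forms match => anagrams

1


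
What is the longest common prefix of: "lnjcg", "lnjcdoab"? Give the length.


Words: lnjcg, lnjcdoab
  Position 0: all 'l' => match
  Position 1: all 'n' => match
  Position 2: all 'j' => match
  Position 3: all 'c' => match
  Position 4: ('g', 'd') => mismatch, stop
LCP = "lnjc" (length 4)

4


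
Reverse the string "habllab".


Input: habllab
Reading characters right to left:
  Position 6: 'b'
  Position 5: 'a'
  Position 4: 'l'
  Position 3: 'l'
  Position 2: 'b'
  Position 1: 'a'
  Position 0: 'h'
Reversed: ballbah

ballbah


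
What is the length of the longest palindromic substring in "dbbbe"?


Input: "dbbbe"
Checking substrings for palindromes:
  [1:4] "bbb" (len 3) => palindrome
  [1:3] "bb" (len 2) => palindrome
  [2:4] "bb" (len 2) => palindrome
Longest palindromic substring: "bbb" with length 3

3


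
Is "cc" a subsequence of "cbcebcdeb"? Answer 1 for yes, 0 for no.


Check if "cc" is a subsequence of "cbcebcdeb"
Greedy scan:
  Position 0 ('c'): matches sub[0] = 'c'
  Position 1 ('b'): no match needed
  Position 2 ('c'): matches sub[1] = 'c'
  Position 3 ('e'): no match needed
  Position 4 ('b'): no match needed
  Position 5 ('c'): no match needed
  Position 6 ('d'): no match needed
  Position 7 ('e'): no match needed
  Position 8 ('b'): no match needed
All 2 characters matched => is a subsequence

1


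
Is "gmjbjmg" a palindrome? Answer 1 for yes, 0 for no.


Input: gmjbjmg
Reversed: gmjbjmg
  Compare pos 0 ('g') with pos 6 ('g'): match
  Compare pos 1 ('m') with pos 5 ('m'): match
  Compare pos 2 ('j') with pos 4 ('j'): match
Result: palindrome

1


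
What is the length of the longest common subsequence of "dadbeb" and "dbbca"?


LCS of "dadbeb" and "dbbca"
DP table:
           d    b    b    c    a
      0    0    0    0    0    0
  d   0    1    1    1    1    1
  a   0    1    1    1    1    2
  d   0    1    1    1    1    2
  b   0    1    2    2    2    2
  e   0    1    2    2    2    2
  b   0    1    2    3    3    3
LCS length = dp[6][5] = 3

3


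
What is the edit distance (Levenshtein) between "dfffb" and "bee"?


Computing edit distance: "dfffb" -> "bee"
DP table:
           b    e    e
      0    1    2    3
  d   1    1    2    3
  f   2    2    2    3
  f   3    3    3    3
  f   4    4    4    4
  b   5    4    5    5
Edit distance = dp[5][3] = 5

5


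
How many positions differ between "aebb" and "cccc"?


Comparing "aebb" and "cccc" position by position:
  Position 0: 'a' vs 'c' => DIFFER
  Position 1: 'e' vs 'c' => DIFFER
  Position 2: 'b' vs 'c' => DIFFER
  Position 3: 'b' vs 'c' => DIFFER
Positions that differ: 4

4


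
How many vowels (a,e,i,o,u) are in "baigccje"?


Input: baigccje
Checking each character:
  'b' at position 0: consonant
  'a' at position 1: vowel (running total: 1)
  'i' at position 2: vowel (running total: 2)
  'g' at position 3: consonant
  'c' at position 4: consonant
  'c' at position 5: consonant
  'j' at position 6: consonant
  'e' at position 7: vowel (running total: 3)
Total vowels: 3

3


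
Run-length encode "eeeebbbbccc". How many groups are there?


Input: eeeebbbbccc
Scanning for consecutive runs:
  Group 1: 'e' x 4 (positions 0-3)
  Group 2: 'b' x 4 (positions 4-7)
  Group 3: 'c' x 3 (positions 8-10)
Total groups: 3

3


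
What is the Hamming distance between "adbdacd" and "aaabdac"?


Comparing "adbdacd" and "aaabdac" position by position:
  Position 0: 'a' vs 'a' => same
  Position 1: 'd' vs 'a' => differ
  Position 2: 'b' vs 'a' => differ
  Position 3: 'd' vs 'b' => differ
  Position 4: 'a' vs 'd' => differ
  Position 5: 'c' vs 'a' => differ
  Position 6: 'd' vs 'c' => differ
Total differences (Hamming distance): 6

6


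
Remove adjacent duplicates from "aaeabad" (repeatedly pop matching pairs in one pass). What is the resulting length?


Input: aaeabad
Stack-based adjacent duplicate removal:
  Read 'a': push. Stack: a
  Read 'a': matches stack top 'a' => pop. Stack: (empty)
  Read 'e': push. Stack: e
  Read 'a': push. Stack: ea
  Read 'b': push. Stack: eab
  Read 'a': push. Stack: eaba
  Read 'd': push. Stack: eabad
Final stack: "eabad" (length 5)

5


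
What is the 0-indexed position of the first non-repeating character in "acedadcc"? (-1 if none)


Input: acedadcc
Character frequencies:
  'a': 2
  'c': 3
  'd': 2
  'e': 1
Scanning left to right for freq == 1:
  Position 0 ('a'): freq=2, skip
  Position 1 ('c'): freq=3, skip
  Position 2 ('e'): unique! => answer = 2

2


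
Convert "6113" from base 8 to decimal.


Input: "6113" in base 8
Positional expansion:
  Digit '6' (value 6) x 8^3 = 3072
  Digit '1' (value 1) x 8^2 = 64
  Digit '1' (value 1) x 8^1 = 8
  Digit '3' (value 3) x 8^0 = 3
Sum = 3147

3147


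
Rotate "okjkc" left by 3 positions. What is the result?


Input: "okjkc", rotate left by 3
First 3 characters: "okj"
Remaining characters: "kc"
Concatenate remaining + first: "kc" + "okj" = "kcokj"

kcokj


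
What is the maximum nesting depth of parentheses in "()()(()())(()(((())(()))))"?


Input: "()()(()())(()(((())(()))))"
Tracking depth:
  Position 0 '(': depth becomes 1
  Position 1 ')': depth becomes 0
  Position 2 '(': depth becomes 1
  Position 3 ')': depth becomes 0
  Position 4 '(': depth becomes 1
  Position 5 '(': depth becomes 2
  Position 6 ')': depth becomes 1
  Position 7 '(': depth becomes 2
  Position 8 ')': depth becomes 1
  Position 9 ')': depth becomes 0
  Position 10 '(': depth becomes 1
  Position 11 '(': depth becomes 2
  Position 12 ')': depth becomes 1
  Position 13 '(': depth becomes 2
  Position 14 '(': depth becomes 3
  Position 15 '(': depth becomes 4
  Position 16 '(': depth becomes 5
  Position 17 ')': depth becomes 4
  Position 18 ')': depth becomes 3
  Position 19 '(': depth becomes 4
  Position 20 '(': depth becomes 5
  Position 21 ')': depth becomes 4
  Position 22 ')': depth becomes 3
  Position 23 ')': depth becomes 2
  Position 24 ')': depth becomes 1
  Position 25 ')': depth becomes 0
Maximum depth reached: 5

5


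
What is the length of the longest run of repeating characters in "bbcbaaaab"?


Input: "bbcbaaaab"
Scanning for longest run:
  Position 1 ('b'): continues run of 'b', length=2
  Position 2 ('c'): new char, reset run to 1
  Position 3 ('b'): new char, reset run to 1
  Position 4 ('a'): new char, reset run to 1
  Position 5 ('a'): continues run of 'a', length=2
  Position 6 ('a'): continues run of 'a', length=3
  Position 7 ('a'): continues run of 'a', length=4
  Position 8 ('b'): new char, reset run to 1
Longest run: 'a' with length 4

4


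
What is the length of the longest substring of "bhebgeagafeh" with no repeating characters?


Input: "bhebgeagafeh"
Sliding window (track last position of each char):
  Position 0 ('b'): window [0,0] length 1 -- new best
  Position 1 ('h'): window [0,1] length 2 -- new best
  Position 2 ('e'): window [0,2] length 3 -- new best
  Position 3 ('b'): repeat (last at 0), move window start to 1
  Position 3 ('b'): window [1,3] length 3
  Position 4 ('g'): window [1,4] length 4 -- new best
  Position 5 ('e'): repeat (last at 2), move window start to 3
  Position 5 ('e'): window [3,5] length 3
  Position 6 ('a'): window [3,6] length 4
  Position 7 ('g'): repeat (last at 4), move window start to 5
  Position 7 ('g'): window [5,7] length 3
  Position 8 ('a'): repeat (last at 6), move window start to 7
  Position 8 ('a'): window [7,8] length 2
  Position 9 ('f'): window [7,9] length 3
  Position 10 ('e'): window [7,10] length 4
  Position 11 ('h'): window [7,11] length 5 -- new best
Longest substring with no repeats: "gafeh" with length 5

5


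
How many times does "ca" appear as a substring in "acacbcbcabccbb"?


Searching for "ca" in "acacbcbcabccbb"
Scanning each position:
  Position 0: "ac" => no
  Position 1: "ca" => MATCH
  Position 2: "ac" => no
  Position 3: "cb" => no
  Position 4: "bc" => no
  Position 5: "cb" => no
  Position 6: "bc" => no
  Position 7: "ca" => MATCH
  Position 8: "ab" => no
  Position 9: "bc" => no
  Position 10: "cc" => no
  Position 11: "cb" => no
  Position 12: "bb" => no
Total occurrences: 2

2


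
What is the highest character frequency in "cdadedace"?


Input: cdadedace
Character counts:
  'a': 2
  'c': 2
  'd': 3
  'e': 2
Maximum frequency: 3

3


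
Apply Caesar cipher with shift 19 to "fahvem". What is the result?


Caesar cipher: shift "fahvem" by 19
  'f' (pos 5) + 19 = pos 24 = 'y'
  'a' (pos 0) + 19 = pos 19 = 't'
  'h' (pos 7) + 19 = pos 0 = 'a'
  'v' (pos 21) + 19 = pos 14 = 'o'
  'e' (pos 4) + 19 = pos 23 = 'x'
  'm' (pos 12) + 19 = pos 5 = 'f'
Result: ytaoxf

ytaoxf


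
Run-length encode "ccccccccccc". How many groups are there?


Input: ccccccccccc
Scanning for consecutive runs:
  Group 1: 'c' x 11 (positions 0-10)
Total groups: 1

1


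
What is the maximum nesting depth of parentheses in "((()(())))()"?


Input: "((()(())))()"
Tracking depth:
  Position 0 '(': depth becomes 1
  Position 1 '(': depth becomes 2
  Position 2 '(': depth becomes 3
  Position 3 ')': depth becomes 2
  Position 4 '(': depth becomes 3
  Position 5 '(': depth becomes 4
  Position 6 ')': depth becomes 3
  Position 7 ')': depth becomes 2
  Position 8 ')': depth becomes 1
  Position 9 ')': depth becomes 0
  Position 10 '(': depth becomes 1
  Position 11 ')': depth becomes 0
Maximum depth reached: 4

4


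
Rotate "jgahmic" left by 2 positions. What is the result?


Input: "jgahmic", rotate left by 2
First 2 characters: "jg"
Remaining characters: "ahmic"
Concatenate remaining + first: "ahmic" + "jg" = "ahmicjg"

ahmicjg


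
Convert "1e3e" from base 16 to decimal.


Input: "1e3e" in base 16
Positional expansion:
  Digit '1' (value 1) x 16^3 = 4096
  Digit 'e' (value 14) x 16^2 = 3584
  Digit '3' (value 3) x 16^1 = 48
  Digit 'e' (value 14) x 16^0 = 14
Sum = 7742

7742


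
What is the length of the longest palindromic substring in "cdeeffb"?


Input: "cdeeffb"
Checking substrings for palindromes:
  [2:4] "ee" (len 2) => palindrome
  [4:6] "ff" (len 2) => palindrome
Longest palindromic substring: "ee" with length 2

2


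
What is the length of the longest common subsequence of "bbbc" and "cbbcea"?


LCS of "bbbc" and "cbbcea"
DP table:
           c    b    b    c    e    a
      0    0    0    0    0    0    0
  b   0    0    1    1    1    1    1
  b   0    0    1    2    2    2    2
  b   0    0    1    2    2    2    2
  c   0    1    1    2    3    3    3
LCS length = dp[4][6] = 3

3


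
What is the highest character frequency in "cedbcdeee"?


Input: cedbcdeee
Character counts:
  'b': 1
  'c': 2
  'd': 2
  'e': 4
Maximum frequency: 4

4


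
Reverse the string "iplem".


Input: iplem
Reading characters right to left:
  Position 4: 'm'
  Position 3: 'e'
  Position 2: 'l'
  Position 1: 'p'
  Position 0: 'i'
Reversed: melpi

melpi


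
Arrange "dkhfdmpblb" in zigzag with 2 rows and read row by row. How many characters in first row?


Zigzag "dkhfdmpblb" into 2 rows:
Placing characters:
  'd' => row 0
  'k' => row 1
  'h' => row 0
  'f' => row 1
  'd' => row 0
  'm' => row 1
  'p' => row 0
  'b' => row 1
  'l' => row 0
  'b' => row 1
Rows:
  Row 0: "dhdpl"
  Row 1: "kfmbb"
First row length: 5

5


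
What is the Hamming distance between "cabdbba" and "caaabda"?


Comparing "cabdbba" and "caaabda" position by position:
  Position 0: 'c' vs 'c' => same
  Position 1: 'a' vs 'a' => same
  Position 2: 'b' vs 'a' => differ
  Position 3: 'd' vs 'a' => differ
  Position 4: 'b' vs 'b' => same
  Position 5: 'b' vs 'd' => differ
  Position 6: 'a' vs 'a' => same
Total differences (Hamming distance): 3

3


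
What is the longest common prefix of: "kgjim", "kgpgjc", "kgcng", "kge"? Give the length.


Words: kgjim, kgpgjc, kgcng, kge
  Position 0: all 'k' => match
  Position 1: all 'g' => match
  Position 2: ('j', 'p', 'c', 'e') => mismatch, stop
LCP = "kg" (length 2)

2


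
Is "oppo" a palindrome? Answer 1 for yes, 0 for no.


Input: oppo
Reversed: oppo
  Compare pos 0 ('o') with pos 3 ('o'): match
  Compare pos 1 ('p') with pos 2 ('p'): match
Result: palindrome

1


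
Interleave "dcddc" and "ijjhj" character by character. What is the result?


Interleaving "dcddc" and "ijjhj":
  Position 0: 'd' from first, 'i' from second => "di"
  Position 1: 'c' from first, 'j' from second => "cj"
  Position 2: 'd' from first, 'j' from second => "dj"
  Position 3: 'd' from first, 'h' from second => "dh"
  Position 4: 'c' from first, 'j' from second => "cj"
Result: dicjdjdhcj

dicjdjdhcj


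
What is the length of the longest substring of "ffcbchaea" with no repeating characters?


Input: "ffcbchaea"
Sliding window (track last position of each char):
  Position 0 ('f'): window [0,0] length 1 -- new best
  Position 1 ('f'): repeat (last at 0), move window start to 1
  Position 1 ('f'): window [1,1] length 1
  Position 2 ('c'): window [1,2] length 2 -- new best
  Position 3 ('b'): window [1,3] length 3 -- new best
  Position 4 ('c'): repeat (last at 2), move window start to 3
  Position 4 ('c'): window [3,4] length 2
  Position 5 ('h'): window [3,5] length 3
  Position 6 ('a'): window [3,6] length 4 -- new best
  Position 7 ('e'): window [3,7] length 5 -- new best
  Position 8 ('a'): repeat (last at 6), move window start to 7
  Position 8 ('a'): window [7,8] length 2
Longest substring with no repeats: "bchae" with length 5

5


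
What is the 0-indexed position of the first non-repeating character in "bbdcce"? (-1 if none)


Input: bbdcce
Character frequencies:
  'b': 2
  'c': 2
  'd': 1
  'e': 1
Scanning left to right for freq == 1:
  Position 0 ('b'): freq=2, skip
  Position 1 ('b'): freq=2, skip
  Position 2 ('d'): unique! => answer = 2

2


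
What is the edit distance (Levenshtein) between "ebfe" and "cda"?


Computing edit distance: "ebfe" -> "cda"
DP table:
           c    d    a
      0    1    2    3
  e   1    1    2    3
  b   2    2    2    3
  f   3    3    3    3
  e   4    4    4    4
Edit distance = dp[4][3] = 4

4


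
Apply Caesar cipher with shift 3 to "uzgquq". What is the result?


Caesar cipher: shift "uzgquq" by 3
  'u' (pos 20) + 3 = pos 23 = 'x'
  'z' (pos 25) + 3 = pos 2 = 'c'
  'g' (pos 6) + 3 = pos 9 = 'j'
  'q' (pos 16) + 3 = pos 19 = 't'
  'u' (pos 20) + 3 = pos 23 = 'x'
  'q' (pos 16) + 3 = pos 19 = 't'
Result: xcjtxt

xcjtxt


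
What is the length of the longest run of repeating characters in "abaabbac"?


Input: "abaabbac"
Scanning for longest run:
  Position 1 ('b'): new char, reset run to 1
  Position 2 ('a'): new char, reset run to 1
  Position 3 ('a'): continues run of 'a', length=2
  Position 4 ('b'): new char, reset run to 1
  Position 5 ('b'): continues run of 'b', length=2
  Position 6 ('a'): new char, reset run to 1
  Position 7 ('c'): new char, reset run to 1
Longest run: 'a' with length 2

2


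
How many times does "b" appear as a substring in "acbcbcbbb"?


Searching for "b" in "acbcbcbbb"
Scanning each position:
  Position 0: "a" => no
  Position 1: "c" => no
  Position 2: "b" => MATCH
  Position 3: "c" => no
  Position 4: "b" => MATCH
  Position 5: "c" => no
  Position 6: "b" => MATCH
  Position 7: "b" => MATCH
  Position 8: "b" => MATCH
Total occurrences: 5

5


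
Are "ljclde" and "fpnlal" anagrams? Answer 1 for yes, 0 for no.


Strings: "ljclde", "fpnlal"
Sorted first:  cdejll
Sorted second: afllnp
Differ at position 0: 'c' vs 'a' => not anagrams

0


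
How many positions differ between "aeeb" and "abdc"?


Comparing "aeeb" and "abdc" position by position:
  Position 0: 'a' vs 'a' => same
  Position 1: 'e' vs 'b' => DIFFER
  Position 2: 'e' vs 'd' => DIFFER
  Position 3: 'b' vs 'c' => DIFFER
Positions that differ: 3

3


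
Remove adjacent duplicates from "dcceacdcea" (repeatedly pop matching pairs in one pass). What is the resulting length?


Input: dcceacdcea
Stack-based adjacent duplicate removal:
  Read 'd': push. Stack: d
  Read 'c': push. Stack: dc
  Read 'c': matches stack top 'c' => pop. Stack: d
  Read 'e': push. Stack: de
  Read 'a': push. Stack: dea
  Read 'c': push. Stack: deac
  Read 'd': push. Stack: deacd
  Read 'c': push. Stack: deacdc
  Read 'e': push. Stack: deacdce
  Read 'a': push. Stack: deacdcea
Final stack: "deacdcea" (length 8)

8


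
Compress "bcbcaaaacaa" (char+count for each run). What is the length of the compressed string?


Input: bcbcaaaacaa
Runs:
  'b' x 1 => "b1"
  'c' x 1 => "c1"
  'b' x 1 => "b1"
  'c' x 1 => "c1"
  'a' x 4 => "a4"
  'c' x 1 => "c1"
  'a' x 2 => "a2"
Compressed: "b1c1b1c1a4c1a2"
Compressed length: 14

14


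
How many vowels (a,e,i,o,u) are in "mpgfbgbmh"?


Input: mpgfbgbmh
Checking each character:
  'm' at position 0: consonant
  'p' at position 1: consonant
  'g' at position 2: consonant
  'f' at position 3: consonant
  'b' at position 4: consonant
  'g' at position 5: consonant
  'b' at position 6: consonant
  'm' at position 7: consonant
  'h' at position 8: consonant
Total vowels: 0

0


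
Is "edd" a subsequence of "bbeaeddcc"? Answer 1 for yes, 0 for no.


Check if "edd" is a subsequence of "bbeaeddcc"
Greedy scan:
  Position 0 ('b'): no match needed
  Position 1 ('b'): no match needed
  Position 2 ('e'): matches sub[0] = 'e'
  Position 3 ('a'): no match needed
  Position 4 ('e'): no match needed
  Position 5 ('d'): matches sub[1] = 'd'
  Position 6 ('d'): matches sub[2] = 'd'
  Position 7 ('c'): no match needed
  Position 8 ('c'): no match needed
All 3 characters matched => is a subsequence

1


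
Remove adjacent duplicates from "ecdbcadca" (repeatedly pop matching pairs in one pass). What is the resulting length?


Input: ecdbcadca
Stack-based adjacent duplicate removal:
  Read 'e': push. Stack: e
  Read 'c': push. Stack: ec
  Read 'd': push. Stack: ecd
  Read 'b': push. Stack: ecdb
  Read 'c': push. Stack: ecdbc
  Read 'a': push. Stack: ecdbca
  Read 'd': push. Stack: ecdbcad
  Read 'c': push. Stack: ecdbcadc
  Read 'a': push. Stack: ecdbcadca
Final stack: "ecdbcadca" (length 9)

9


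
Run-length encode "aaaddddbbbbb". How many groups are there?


Input: aaaddddbbbbb
Scanning for consecutive runs:
  Group 1: 'a' x 3 (positions 0-2)
  Group 2: 'd' x 4 (positions 3-6)
  Group 3: 'b' x 5 (positions 7-11)
Total groups: 3

3


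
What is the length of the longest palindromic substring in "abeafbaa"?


Input: "abeafbaa"
Checking substrings for palindromes:
  [6:8] "aa" (len 2) => palindrome
Longest palindromic substring: "aa" with length 2

2


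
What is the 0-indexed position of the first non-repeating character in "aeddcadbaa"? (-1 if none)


Input: aeddcadbaa
Character frequencies:
  'a': 4
  'b': 1
  'c': 1
  'd': 3
  'e': 1
Scanning left to right for freq == 1:
  Position 0 ('a'): freq=4, skip
  Position 1 ('e'): unique! => answer = 1

1


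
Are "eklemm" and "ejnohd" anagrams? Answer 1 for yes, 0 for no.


Strings: "eklemm", "ejnohd"
Sorted first:  eeklmm
Sorted second: dehjno
Differ at position 0: 'e' vs 'd' => not anagrams

0


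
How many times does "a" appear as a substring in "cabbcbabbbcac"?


Searching for "a" in "cabbcbabbbcac"
Scanning each position:
  Position 0: "c" => no
  Position 1: "a" => MATCH
  Position 2: "b" => no
  Position 3: "b" => no
  Position 4: "c" => no
  Position 5: "b" => no
  Position 6: "a" => MATCH
  Position 7: "b" => no
  Position 8: "b" => no
  Position 9: "b" => no
  Position 10: "c" => no
  Position 11: "a" => MATCH
  Position 12: "c" => no
Total occurrences: 3

3


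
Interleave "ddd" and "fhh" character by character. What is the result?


Interleaving "ddd" and "fhh":
  Position 0: 'd' from first, 'f' from second => "df"
  Position 1: 'd' from first, 'h' from second => "dh"
  Position 2: 'd' from first, 'h' from second => "dh"
Result: dfdhdh

dfdhdh
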